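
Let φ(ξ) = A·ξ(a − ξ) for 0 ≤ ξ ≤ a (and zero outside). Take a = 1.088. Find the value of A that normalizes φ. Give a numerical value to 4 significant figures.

The normalization condition is ∫|φ|² dξ = 1 from 0 to a.
Expanding the polynomial and integrating term by term, carrying out the integral gives A² · a^5/30.
With a = 1.088: A² = 19.678 and A = 4.4360.

A ≈ 4.436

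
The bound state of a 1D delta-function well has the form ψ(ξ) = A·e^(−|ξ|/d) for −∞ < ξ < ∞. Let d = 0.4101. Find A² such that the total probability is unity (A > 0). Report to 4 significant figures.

We need A² ∫|f|² dξ = 1, taking the integral from −∞ to ∞.
Using ∫₀^∞ ξⁿ e^(−αξ) dξ = n!/αⁿ⁺¹, with ψ = A·e^(−|ξ|/d), the integral evaluates to A²·[d].
So A² = (d)^(−1).
With d = 0.4101: A² = 2.4384 and A = 1.5615.

A^2 ≈ 2.438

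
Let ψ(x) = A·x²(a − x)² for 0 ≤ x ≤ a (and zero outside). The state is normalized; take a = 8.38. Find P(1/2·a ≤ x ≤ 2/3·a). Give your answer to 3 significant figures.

P = ∫_{1/2·a}^{2/3·a} |ψ(x)|² dx.
With A² fixed by ∫|ψ|² = 1, i.e. A² = (a^9/630)^(−1), substitute and integrate.
Let u = x/a; then A² and the length scale cancel, so P = ∫_{1/2}^{2/3} u^4·(1 - u)^4 du ÷ ∫_{0}^{1} u^4·(1 - u)^4 du.
Using ∫ u^4·(1 - u)^4 du = u^5·(70·u^4 - 315·u^3 + 540·u^2 - 420·u + 126)/630, the numerator is ≈ 0.00056374 and the denominator is 1/630.
Taking the ratio, P = 0.3552.

P ≈ 0.355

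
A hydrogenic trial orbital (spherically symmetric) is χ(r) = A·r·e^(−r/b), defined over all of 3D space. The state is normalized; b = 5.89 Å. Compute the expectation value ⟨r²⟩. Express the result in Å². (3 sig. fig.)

By definition ⟨r²⟩ = ∫ r^2 |χ(r)|² 4πr² dr.
Recall ∫₀^∞ r^m e^(−r/β) dr = m!·β^(m+1), evaluating both integrals, ⟨r²⟩ = 15·b^2/2.
With b = 5.89, ⟨r^2⟩ = 260.2.

⟨r^2⟩ ≈ 260 Å^2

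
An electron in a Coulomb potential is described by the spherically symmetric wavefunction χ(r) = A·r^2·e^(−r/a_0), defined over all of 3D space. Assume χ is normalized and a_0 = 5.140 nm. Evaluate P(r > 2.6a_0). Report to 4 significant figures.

With dV = 4πr²dr, the probability is ∫|χ|² dV over r > 2.6a_0.
Normalization gives A² = 1/(45·π·a_0^7/2).
Let u = r/a_0; then A², 4π and the length scale all cancel, so P = ∫_{2.6}^{∞} u^6·e^(-2·u) du ÷ ∫_{0}^{∞} u^6·e^(-2·u) du.
With ∫ u^6·e^(-2·u) du = -(4·u^6 + 12·u^5 + 30·u^4 + 60·u^3 + 90·u^2 + 90·u + 45)·e^(-2·u)/8 + C, the region integral is ≈ 4.11971 and the full one is 45/8.
Taking the ratio yields P = 0.73239.

P ≈ 0.7324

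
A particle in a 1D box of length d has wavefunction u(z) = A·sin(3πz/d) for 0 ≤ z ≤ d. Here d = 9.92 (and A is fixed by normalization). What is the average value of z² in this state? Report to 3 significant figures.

⟨z^2⟩ ≈ 32.2

⟨z²⟩ = ∫ z^2 |u|² dz over the full domain.
Evaluating both integrals, ⟨z²⟩ = -d^2/(18·π^2) + d^2/3.
Putting d = 9.92 gives 32.25.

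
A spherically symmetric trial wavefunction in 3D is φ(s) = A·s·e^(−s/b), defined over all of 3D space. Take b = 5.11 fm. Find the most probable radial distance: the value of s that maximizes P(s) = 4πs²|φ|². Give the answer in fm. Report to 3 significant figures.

Differentiate P(s) = 4πs²|φ|² with respect to s and set to zero.
This gives s = 2·b.
With b = 5.11, the most probable radial distance is 10.22 fm.

s ≈ 10.2 fm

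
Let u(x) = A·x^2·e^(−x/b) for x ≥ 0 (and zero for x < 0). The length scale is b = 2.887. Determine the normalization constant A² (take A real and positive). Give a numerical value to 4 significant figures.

A^2 ≈ 0.006648

We need A² ∫|f|² dx = 1, taking the integral from 0 to ∞.
With u = A·x^2·e^(−x/b), the integral evaluates to A²·[3·b^5/4].
So A² = (3·b^5/4)^(−1).
With b = 2.887: A² = 0.0066482 and A = 0.081537.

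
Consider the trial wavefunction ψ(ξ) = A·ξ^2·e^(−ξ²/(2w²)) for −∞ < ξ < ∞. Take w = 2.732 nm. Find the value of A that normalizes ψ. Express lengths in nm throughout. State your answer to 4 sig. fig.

The normalization condition is ∫|ψ|² dξ = 1 from −∞ to ∞.
∫|ψ|² dξ = A²·(3·√(π)·w^5/4).
Hence A² = 1/[3·√(π)·w^5/4].
Plugging in w = 2.732 yields A = 0.070304.

A ≈ 0.07030 nm^(-5/2)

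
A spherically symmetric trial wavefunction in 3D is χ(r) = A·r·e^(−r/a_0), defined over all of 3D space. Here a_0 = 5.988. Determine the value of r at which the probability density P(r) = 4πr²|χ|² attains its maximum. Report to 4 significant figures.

r ≈ 11.98

Differentiate P(r) = 4πr²|χ|² with respect to r and set to zero.
Solving yields r = 2·a_0.
With a_0 = 5.988, the most probable radial distance is 11.976.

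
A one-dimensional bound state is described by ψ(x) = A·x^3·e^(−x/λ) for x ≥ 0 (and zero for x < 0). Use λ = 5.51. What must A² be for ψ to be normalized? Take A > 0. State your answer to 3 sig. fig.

Normalization requires ∫|ψ|² dx = 1, integrated from 0 to ∞.
The integral (without the A² prefactor) comes out to 45·λ^7/8.
Setting this equal to 1 gives A² = 1/(45·λ^7/8).
Substituting λ = 5.51 gives A² = 0.000001153, so A = 0.001074.

A^2 ≈ 0.00000115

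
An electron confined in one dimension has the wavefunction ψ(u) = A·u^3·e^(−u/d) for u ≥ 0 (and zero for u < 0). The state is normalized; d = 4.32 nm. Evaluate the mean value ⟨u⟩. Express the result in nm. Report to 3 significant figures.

By definition ⟨u⟩ = ∫ u |ψ(u)|² du.
The ratio of the moment integral to the normalization integral gives ⟨u⟩ = 7·d/2.
Putting d = 4.32 gives 15.12.

⟨u⟩ ≈ 15.1 nm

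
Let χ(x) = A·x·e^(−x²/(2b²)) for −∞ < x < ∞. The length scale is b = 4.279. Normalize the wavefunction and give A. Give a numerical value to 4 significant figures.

A ≈ 0.1200

Require ∫ |χ|² dx = 1 over the whole domain.
Carrying out the integral gives A² · √(π)·b^3/2.
Substituting b = 4.279 gives A² = 0.014402, so A = 0.12001.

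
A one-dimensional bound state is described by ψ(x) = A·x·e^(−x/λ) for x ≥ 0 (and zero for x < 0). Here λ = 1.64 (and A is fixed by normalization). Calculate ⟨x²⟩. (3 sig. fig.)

By definition ⟨x²⟩ = ∫ x^2 |ψ(x)|² dx.
Using ∫₀^∞ xⁿ e^(−αx) dx = n!/αⁿ⁺¹, evaluating both integrals, ⟨x²⟩ = 3·λ^2.
With λ = 1.64, ⟨x^2⟩ = 8.069.

⟨x^2⟩ ≈ 8.07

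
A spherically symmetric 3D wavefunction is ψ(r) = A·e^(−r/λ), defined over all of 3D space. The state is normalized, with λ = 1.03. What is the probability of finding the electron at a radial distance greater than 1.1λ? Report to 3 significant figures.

P = ∫ |ψ|² 4πr² dr over r > 1.1λ.
A² is fixed by ∫₀^∞ 4πr²|ψ|² dr = 1, i.e. A² = (π·λ^3)^(−1).
Let u = r/λ; then A², 4π and the length scale all cancel, so P = ∫_{1.1}^{∞} u^2·e^(-2·u) du ÷ ∫_{0}^{∞} u^2·e^(-2·u) du.
With ∫ u^2·e^(-2·u) du = -(2·u^2 + 2·u + 1)·e^(-2·u)/4 + C, the region integral is 281·e^(-11/5)/200 and the full one is 1/4.
Taking the ratio yields P = 0.6227.

P ≈ 0.623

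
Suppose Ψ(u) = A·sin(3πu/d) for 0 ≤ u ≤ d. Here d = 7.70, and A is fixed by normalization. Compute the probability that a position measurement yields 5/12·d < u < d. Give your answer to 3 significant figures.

P = ∫_{5/12·d}^{d} |Ψ(u)|² du.
With A² fixed by ∫|Ψ|² = 1, i.e. A² = (d/2)^(−1), substitute and integrate.
Substituting t = u/d, A² and the length scale cancel in the ratio: P = ∫_{5/12}^{1} sin(3·π·t)^2 dt / ∫_{0}^{1} sin(3·π·t)^2 dt.
Using ∫ sin(3·π·t)^2 dt = t/2 - sin(6·π·t)/(12·π), the numerator is 1/(12·π) + 7/24 and the denominator is 1/2.
Evaluating gives P = (2 + 7·π)/(12·π).

P ≈ 0.636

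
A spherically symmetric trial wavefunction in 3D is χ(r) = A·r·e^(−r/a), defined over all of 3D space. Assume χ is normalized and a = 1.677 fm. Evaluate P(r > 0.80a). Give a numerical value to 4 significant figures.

P = ∫ |χ|² 4πr² dr over r > 0.80a.
A² is fixed by ∫₀^∞ 4πr²|χ|² dr = 1, i.e. A² = (3·π·a^5)^(−1).
In terms of u = r/a (A², 4π and the length scale all cancel between numerator and denominator), P = [∫_{0.80}^{∞} u^4·e^(-2·u) du] / [∫_{0}^{∞} u^4·e^(-2·u) du].
Using ∫ u^4·e^(-2·u) du = -(u^4/2 + u^3 + 3·u^2/2 + 3·u/2 + 3/4)·e^(-2·u), the numerator is 9067·e^(-8/5)/2500 and the denominator is 3/4.
This evaluates to P = 0.97632.

P ≈ 0.9763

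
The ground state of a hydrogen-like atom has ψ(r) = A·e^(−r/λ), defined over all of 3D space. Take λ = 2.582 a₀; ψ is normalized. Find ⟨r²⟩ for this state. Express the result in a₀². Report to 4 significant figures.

⟨r^2⟩ ≈ 20.00 a₀^2

⟨r²⟩ = ∫ r^2 |ψ|² 4πr² dr over the full domain.
The ratio of the moment integral to the normalization integral gives ⟨r²⟩ = 3·λ^2.
With λ = 2.582, ⟨r^2⟩ = 20.000.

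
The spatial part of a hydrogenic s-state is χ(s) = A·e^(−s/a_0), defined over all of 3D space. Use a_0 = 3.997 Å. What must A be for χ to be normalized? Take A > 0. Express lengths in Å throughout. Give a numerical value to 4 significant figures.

We need A² ∫|f|² 4πs² ds = 1, taking the integral from 0 to ∞.
In 3D with spherical symmetry the volume element is 4πs² ds.
Recall ∫₀^∞ s^m e^(−s/β) ds = m!·β^(m+1), carrying out the integral gives A² · π·a_0^3.
Setting this equal to 1 gives A² = 1/(π·a_0^3).
Substituting a_0 = 3.997 gives A² = 0.0049848, so A = 0.070603.

A ≈ 0.07060 Å^(-3/2)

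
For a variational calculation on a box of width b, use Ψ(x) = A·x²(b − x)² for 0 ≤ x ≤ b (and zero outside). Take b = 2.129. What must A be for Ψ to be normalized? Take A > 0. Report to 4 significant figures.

A ≈ 0.8373

Normalization requires ∫|Ψ|² dx = 1, integrated from 0 to b.
Carrying out the integral gives A² · b^9/630.
So A² = (b^9/630)^(−1).
With b = 2.129: A² = 0.70107 and A = 0.83730.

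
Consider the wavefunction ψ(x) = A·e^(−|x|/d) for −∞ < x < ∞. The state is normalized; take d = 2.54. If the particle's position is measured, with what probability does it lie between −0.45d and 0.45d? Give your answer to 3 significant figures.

P ≈ 0.593

P = ∫_{−0.45d}^{0.45d} |ψ(x)|² dx.
Since A² = 1/(d), this is the region integral divided by the full normalization integral.
By symmetry take twice the x ≥ 0 contribution in numerator and denominator; the 2's cancel. In terms of u = x/d (A² and the length scale cancel between numerator and denominator), P = [∫_{0}^{0.45} e^(-2·u) du] / [∫_{0}^{∞} e^(-2·u) du].
Using ∫ e^(-2·u) du = -e^(-2·u)/2, the numerator is 1/2 - e^(-9/10)/2 and the denominator is 1/2.
Taking the ratio, P = 0.5934.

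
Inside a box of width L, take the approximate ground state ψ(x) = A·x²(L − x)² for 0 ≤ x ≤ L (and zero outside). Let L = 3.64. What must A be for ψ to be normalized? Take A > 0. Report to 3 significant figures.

Require ∫ |ψ|² dx = 1 over the whole domain.
With ψ = A·x²(L − x)², the integral evaluates to A²·[L^9/630].
Hence A² = 1/[L^9/630].
Plugging in L = 3.64 yields A = 0.07494.

A ≈ 0.0749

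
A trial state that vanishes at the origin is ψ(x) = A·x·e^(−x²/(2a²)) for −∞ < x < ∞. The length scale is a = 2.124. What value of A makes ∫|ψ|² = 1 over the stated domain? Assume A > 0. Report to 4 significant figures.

A ≈ 0.3432

We need A² ∫|f|² dx = 1, taking the integral from −∞ to ∞.
∫|ψ|² dx = A²·(√(π)·a^3/2).
Plugging in a = 2.124 yields A = 0.34316.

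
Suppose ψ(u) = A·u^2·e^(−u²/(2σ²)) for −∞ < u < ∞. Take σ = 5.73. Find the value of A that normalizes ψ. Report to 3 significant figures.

The normalization condition is ∫|ψ|² du = 1 from −∞ to ∞.
Differentiating ∫e^(−αu²) du = √(π/α) under α to get the higher moments, the integral (without the A² prefactor) comes out to 3·√(π)·σ^5/4.
So A² = (3·√(π)·σ^5/4)^(−1).
With σ = 5.73: A² = 0.0001218 and A = 0.01104.

A ≈ 0.0110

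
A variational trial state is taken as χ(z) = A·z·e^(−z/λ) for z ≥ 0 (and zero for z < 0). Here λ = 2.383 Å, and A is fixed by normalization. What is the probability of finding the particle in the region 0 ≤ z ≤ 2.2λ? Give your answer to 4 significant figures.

P ≈ 0.8149

The probability is P = ∫ |χ|² dz over [0, 2.2λ].
Since A² = 1/(λ^3/4), this is the region integral divided by the full normalization integral.
In terms of u = z/λ (A² and the length scale cancel between numerator and denominator), P = [∫_{0}^{2.2} u^2·e^(-2·u) du] / [∫_{0}^{∞} u^2·e^(-2·u) du].
Using ∫ u^2·e^(-2·u) du = -(2·u^2 + 2·u + 1)·e^(-2·u)/4, the numerator is 1/4 - 377·e^(-22/5)/100 and the denominator is 1/4.
Taking the ratio, P = 0.81486.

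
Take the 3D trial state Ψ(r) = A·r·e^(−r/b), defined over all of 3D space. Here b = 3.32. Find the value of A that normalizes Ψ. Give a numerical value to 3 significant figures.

Require ∫ |Ψ|² 4πr² dr = 1 over the whole domain.
With ∫₀^∞ r^4 e^(−αr) dr = 4!/α^5, ∫|Ψ|² 4πr² dr = A²·(3·π·b^5).
Hence A² = 1/[3·π·b^5].
Plugging in b = 3.32 yields A = 0.01622.

A ≈ 0.0162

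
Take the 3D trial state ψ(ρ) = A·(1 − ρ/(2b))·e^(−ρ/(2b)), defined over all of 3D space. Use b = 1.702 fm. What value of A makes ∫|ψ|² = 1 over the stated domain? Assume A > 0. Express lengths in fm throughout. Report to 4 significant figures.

Normalization requires ∫|ψ|² 4πρ² dρ = 1, integrated from 0 to ∞.
Carrying out the integral gives A² · 8·π·b^3.
Setting this equal to 1 gives A² = 1/(8·π·b^3).
With b = 1.702: A² = 0.0080701 and A = 0.089834.

A ≈ 0.08983 fm^(-3/2)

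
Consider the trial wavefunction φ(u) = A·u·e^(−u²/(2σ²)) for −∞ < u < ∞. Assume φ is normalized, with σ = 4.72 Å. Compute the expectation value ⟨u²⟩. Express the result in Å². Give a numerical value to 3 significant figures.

⟨u^2⟩ ≈ 33.4 Å^2

By definition ⟨u²⟩ = ∫ u^2 |φ(u)|² du.
With ∫_{−∞}^{∞} u^(2m) e^(−αu²) du = (2m−1)!!·√π / (2^m α^(m+1/2)), the ratio of the moment integral to the normalization integral gives ⟨u²⟩ = 3·σ^2/2.
With σ = 4.72, ⟨u^2⟩ = 33.42.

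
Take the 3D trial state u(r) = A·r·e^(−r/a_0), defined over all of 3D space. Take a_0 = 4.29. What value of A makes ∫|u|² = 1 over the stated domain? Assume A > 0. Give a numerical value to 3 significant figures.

Normalization requires ∫|u|² 4πr² dr = 1, integrated from 0 to ∞.
With ∫₀^∞ r^4 e^(−αr) dr = 4!/α^5, ∫|u|² 4πr² dr = A²·(3·π·a_0^5).
With a_0 = 4.29: A² = 0.00007302 and A = 0.008545.

A ≈ 0.00855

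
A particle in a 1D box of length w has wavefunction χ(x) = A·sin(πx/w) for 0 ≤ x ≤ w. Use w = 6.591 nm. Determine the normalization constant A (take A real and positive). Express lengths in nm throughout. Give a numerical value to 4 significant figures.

Require ∫ |χ|² dx = 1 over the whole domain.
∫|χ|² dx = A²·(w/2).
Hence A² = 1/[w/2].
Plugging in w = 6.591 yields A = 0.55086.

A ≈ 0.5509 nm^(-1/2)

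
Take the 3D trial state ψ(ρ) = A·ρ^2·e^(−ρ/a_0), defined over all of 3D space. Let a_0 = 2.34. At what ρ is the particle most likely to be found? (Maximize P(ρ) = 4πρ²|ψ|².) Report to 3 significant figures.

ρ ≈ 7.02

Differentiate P(ρ) = 4πρ²|ψ|² with respect to ρ and set to zero.
This gives ρ = 3·a_0.
With a_0 = 2.34, the most probable radial distance is 7.020.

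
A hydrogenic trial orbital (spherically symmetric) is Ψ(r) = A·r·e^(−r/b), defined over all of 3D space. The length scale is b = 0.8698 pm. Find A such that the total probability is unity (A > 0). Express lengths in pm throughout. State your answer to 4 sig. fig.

A ≈ 0.4617 pm^(-5/2)

Normalization requires ∫|Ψ|² 4πr² dr = 1, integrated from 0 to ∞.
In 3D with spherical symmetry the volume element is 4πr² dr.
Recall ∫₀^∞ r^m e^(−r/β) dr = m!·β^(m+1), the integral (without the A² prefactor) comes out to 3·π·b^5.
Setting this equal to 1 gives A² = 1/(3·π·b^5).
With b = 0.8698: A² = 0.21312 and A = 0.46165.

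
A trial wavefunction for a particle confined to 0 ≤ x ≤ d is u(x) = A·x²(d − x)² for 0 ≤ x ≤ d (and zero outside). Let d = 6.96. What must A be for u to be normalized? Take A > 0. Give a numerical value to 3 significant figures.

Normalization requires ∫|u|² dx = 1, integrated from 0 to d.
∫|u|² dx = A²·(d^9/630).
Hence A² = 1/[d^9/630].
Substituting d = 6.96 gives A² = 0.00001644, so A = 0.004054.

A ≈ 0.00405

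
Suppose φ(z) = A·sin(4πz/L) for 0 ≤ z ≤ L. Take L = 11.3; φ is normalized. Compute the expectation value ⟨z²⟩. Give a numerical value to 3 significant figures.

⟨z^2⟩ ≈ 42.2

By definition ⟨z²⟩ = ∫ z^2 |φ(z)|² dz.
Using sin²θ = (1 − cos 2θ)/2, the ratio of the moment integral to the normalization integral gives ⟨z²⟩ = -L^2/(32·π^2) + L^2/3.
Putting L = 11.3 gives 42.16.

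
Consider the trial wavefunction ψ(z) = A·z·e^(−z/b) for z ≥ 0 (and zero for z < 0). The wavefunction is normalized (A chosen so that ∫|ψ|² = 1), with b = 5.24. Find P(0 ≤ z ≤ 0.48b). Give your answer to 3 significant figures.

P = ∫_{0}^{0.48b} |ψ(z)|² dz.
The normalization integral ∫|ψ|²dz over the whole domain equals b^3/4·A², and A² cancels in the ratio.
In terms of u = z/b (A² and the length scale cancel between numerator and denominator), P = [∫_{0}^{0.48} u^2·e^(-2·u) du] / [∫_{0}^{∞} u^2·e^(-2·u) du].
With ∫ u^2·e^(-2·u) du = -(2·u^2 + 2·u + 1)·e^(-2·u)/4 + C, the region integral is 1/4 - 1513·e^(-24/25)/2500 and the full one is 1/4.
Taking the ratio, P = 0.07309.

P ≈ 0.0731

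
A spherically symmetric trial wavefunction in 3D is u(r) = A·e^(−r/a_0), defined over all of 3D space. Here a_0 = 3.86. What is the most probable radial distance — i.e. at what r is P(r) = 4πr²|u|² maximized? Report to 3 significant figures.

r ≈ 3.86

The maximum of P(r) = 4πr²|u|² occurs where its derivative vanishes.
Solving yields r = a_0.
With a_0 = 3.86, the most probable radial distance is 3.860.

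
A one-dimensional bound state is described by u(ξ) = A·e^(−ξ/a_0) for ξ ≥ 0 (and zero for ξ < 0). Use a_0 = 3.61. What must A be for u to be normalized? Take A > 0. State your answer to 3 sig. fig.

A ≈ 0.744

Require ∫ |u|² dξ = 1 over the whole domain.
Using ∫₀^∞ ξⁿ e^(−αξ) dξ = n!/αⁿ⁺¹, carrying out the integral gives A² · a_0/2.
With a_0 = 3.61: A² = 0.5540 and A = 0.7443.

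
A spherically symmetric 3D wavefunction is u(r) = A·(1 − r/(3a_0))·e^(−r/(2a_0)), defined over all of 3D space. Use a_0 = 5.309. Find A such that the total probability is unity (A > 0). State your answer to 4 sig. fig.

A ≈ 0.02824

We need A² ∫|f|² 4πr² dr = 1, taking the integral from 0 to ∞.
The angular integral contributes 4π, leaving ∫₀^∞ r²|u|² dr.
Using ∫₀^∞ rⁿ e^(−αr) dr = n!/αⁿ⁺¹, ∫|u|² 4πr² dr = A²·(8·π·a_0^3/3).
Plugging in a_0 = 5.309 yields A = 0.028244.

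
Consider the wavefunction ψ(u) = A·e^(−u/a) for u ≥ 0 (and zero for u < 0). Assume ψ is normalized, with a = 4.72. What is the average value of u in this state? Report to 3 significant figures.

⟨u⟩ ≈ 2.36

By definition ⟨u⟩ = ∫ u |ψ(u)|² du.
With ∫₀^∞ u^1 e^(−αu) du = 1!/α^2, evaluating both integrals, ⟨u⟩ = a/2.
With a = 4.72, ⟨u⟩ = 2.360.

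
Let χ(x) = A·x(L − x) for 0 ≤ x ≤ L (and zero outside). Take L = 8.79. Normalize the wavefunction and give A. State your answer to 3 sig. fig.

Require ∫ |χ|² dx = 1 over the whole domain.
Expanding the polynomial and integrating term by term, the integral (without the A² prefactor) comes out to L^5/30.
Hence A² = 1/[L^5/30].
With L = 8.79: A² = 0.0005717 and A = 0.02391.

A ≈ 0.0239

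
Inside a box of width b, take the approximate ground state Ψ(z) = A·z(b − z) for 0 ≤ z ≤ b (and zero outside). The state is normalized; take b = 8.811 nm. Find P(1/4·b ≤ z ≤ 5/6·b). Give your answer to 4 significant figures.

P ≈ 0.8610

P = ∫_{1/4·b}^{5/6·b} |Ψ(z)|² dz.
The normalization integral ∫|Ψ|²dz over the whole domain equals b^5/30·A², and A² cancels in the ratio.
Let u = z/b; then A² and the length scale cancel, so P = ∫_{1/4}^{5/6} u^2·(1 - u)^2 du ÷ ∫_{0}^{1} u^2·(1 - u)^2 du.
Using ∫ u^2·(1 - u)^2 du = u^3·(6·u^2 - 15·u + 10)/30, the numerator is ≈ 0.0286997 and the denominator is 1/30.
This works out to P = 0.86099.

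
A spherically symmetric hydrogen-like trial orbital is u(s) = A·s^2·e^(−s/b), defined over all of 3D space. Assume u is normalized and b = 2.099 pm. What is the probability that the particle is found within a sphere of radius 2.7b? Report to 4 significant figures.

P = ∫ |u|² 4πs² ds over s ≤ 2.7b.
Normalization gives A² = 1/(45·π·b^7/2).
Let t = s/b; then A², 4π and the length scale all cancel, so P = ∫_{0}^{2.7} t^6·e^(-2·t) dt ÷ ∫_{0}^{∞} t^6·e^(-2·t) dt.
An antiderivative of t^6·e^(-2·t) is -(4·t^6 + 12·t^5 + 30·t^4 + 60·t^3 + 90·t^2 + 90·t + 45)·e^(-2·t)/8; evaluating from 0 to 2.7 gives ≈ 1.67810, while the full integral is 45/8.
This evaluates to P = 0.29833.

P ≈ 0.2983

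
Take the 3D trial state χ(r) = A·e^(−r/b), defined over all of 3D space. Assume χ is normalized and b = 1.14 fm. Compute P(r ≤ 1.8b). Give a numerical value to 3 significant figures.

Integrate the radial probability density 4πr²|χ|² over r ≤ 1.8b.
Normalization gives A² = 1/(π·b^3).
In terms of u = r/b (A², 4π and the length scale all cancel between numerator and denominator), P = [∫_{0}^{1.8} u^2·e^(-2·u) du] / [∫_{0}^{∞} u^2·e^(-2·u) du].
An antiderivative of u^2·e^(-2·u) is -(2·u^2 + 2·u + 1)·e^(-2·u)/4; evaluating from 0 to 1.8 gives 1/4 - 277·e^(-18/5)/100, while the full integral is 1/4.
The region integral divided by the full integral gives P = 0.6973.

P ≈ 0.697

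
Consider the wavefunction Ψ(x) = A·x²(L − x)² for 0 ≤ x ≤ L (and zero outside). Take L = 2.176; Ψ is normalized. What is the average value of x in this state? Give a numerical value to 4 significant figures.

The expectation value is the |Ψ|²-weighted average of x: ∫ x|Ψ|² dx.
Expanding the polynomial and integrating term by term, the ratio of the moment integral to the normalization integral gives ⟨x⟩ = L/2.
Putting L = 2.176 gives 1.0880.

⟨x⟩ ≈ 1.088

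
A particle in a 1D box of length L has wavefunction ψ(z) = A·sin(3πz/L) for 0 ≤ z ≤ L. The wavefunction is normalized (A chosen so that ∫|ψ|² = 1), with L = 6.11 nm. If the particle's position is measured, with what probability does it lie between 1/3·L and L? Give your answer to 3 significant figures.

The probability is P = ∫ |ψ|² dz over [1/3·L, L].
With A² fixed by ∫|ψ|² = 1, i.e. A² = (L/2)^(−1), substitute and integrate.
Let u = z/L; then A² and the length scale cancel, so P = ∫_{1/3}^{1} sin(3·π·u)^2 du ÷ ∫_{0}^{1} sin(3·π·u)^2 du.
With ∫ sin(3·π·u)^2 du = u/2 - sin(6·π·u)/(12·π) + C, the region integral is 1/3 and the full one is 1/2.
This works out to P = 2/3.

P ≈ 0.667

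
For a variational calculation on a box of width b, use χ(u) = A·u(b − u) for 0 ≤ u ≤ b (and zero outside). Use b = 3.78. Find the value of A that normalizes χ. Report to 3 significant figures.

We need A² ∫|f|² du = 1, taking the integral from 0 to b.
Expanding the polynomial and integrating term by term, carrying out the integral gives A² · b^5/30.
Substituting b = 3.78 gives A² = 0.03887, so A = 0.1972.

A ≈ 0.197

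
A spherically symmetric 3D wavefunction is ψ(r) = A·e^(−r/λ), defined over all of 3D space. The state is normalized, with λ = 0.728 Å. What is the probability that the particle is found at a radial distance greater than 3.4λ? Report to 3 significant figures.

With dV = 4πr²dr, the probability is ∫|ψ|² dV over r > 3.4λ.
A² is fixed by ∫₀^∞ 4πr²|ψ|² dr = 1, i.e. A² = (π·λ^3)^(−1).
Substituting u = r/λ, A², 4π and the length scale all cancel in the ratio: P = ∫_{3.4}^{∞} u^2·e^(-2·u) du / ∫_{0}^{∞} u^2·e^(-2·u) du.
Using ∫ u^2·e^(-2·u) du = -(2·u^2 + 2·u + 1)·e^(-2·u)/4, the numerator is 773·e^(-34/5)/100 and the denominator is 1/4.
Taking the ratio yields P = 0.03444.

P ≈ 0.0344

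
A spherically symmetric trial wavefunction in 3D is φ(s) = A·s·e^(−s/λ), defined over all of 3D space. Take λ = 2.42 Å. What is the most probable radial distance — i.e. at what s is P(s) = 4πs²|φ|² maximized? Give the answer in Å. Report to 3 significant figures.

The maximum of P(s) = 4πs²|φ|² occurs where its derivative vanishes.
Solving yields s = 2·λ.
With λ = 2.42, the most probable radial distance is 4.840 Å.

s ≈ 4.84 Å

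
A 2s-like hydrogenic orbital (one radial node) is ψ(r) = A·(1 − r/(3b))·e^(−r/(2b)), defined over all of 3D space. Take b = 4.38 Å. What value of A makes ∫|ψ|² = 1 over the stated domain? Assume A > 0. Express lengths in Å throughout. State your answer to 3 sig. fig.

The normalization condition is ∫|ψ|² 4πr² dr = 1 from 0 to ∞.
(Spherical symmetry: dV = 4πr² dr.)
The integral (without the A² prefactor) comes out to 8·π·b^3/3.
With b = 4.38: A² = 0.001421 and A = 0.03769.

A ≈ 0.0377 Å^(-3/2)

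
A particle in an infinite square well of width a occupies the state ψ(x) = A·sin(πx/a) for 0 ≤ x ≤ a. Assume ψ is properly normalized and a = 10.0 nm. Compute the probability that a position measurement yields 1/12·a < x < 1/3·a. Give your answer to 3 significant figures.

The probability is P = ∫ |ψ|² dx over [1/12·a, 1/3·a].
Since A² = 1/(a/2), this is the region integral divided by the full normalization integral.
In terms of u = x/a (A² and the length scale cancel between numerator and denominator), P = [∫_{1/12}^{1/3} sin(π·u)^2 du] / [∫_{0}^{1} sin(π·u)^2 du].
Using ∫ sin(π·u)^2 du = u/2 - sin(2·π·u)/(4·π), the numerator is -√(3)/(8·π) + 1/(8·π) + 1/8 and the denominator is 1/2.
Evaluating gives P = (-√(3) + 1 + π)/(4·π).

P ≈ 0.192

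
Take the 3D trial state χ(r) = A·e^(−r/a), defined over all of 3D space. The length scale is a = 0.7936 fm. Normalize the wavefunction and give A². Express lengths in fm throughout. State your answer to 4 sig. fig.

A^2 ≈ 0.6369 fm^(-3)

We need A² ∫|f|² 4πr² dr = 1, taking the integral from 0 to ∞.
(Spherical symmetry: dV = 4πr² dr.)
With ∫₀^∞ r^2 e^(−αr) dr = 2!/α^3, with χ = A·e^(−r/a), the integral evaluates to A²·[π·a^3].
Setting this equal to 1 gives A² = 1/(π·a^3).
Substituting a = 0.7936 gives A² = 0.63686, so A = 0.79804.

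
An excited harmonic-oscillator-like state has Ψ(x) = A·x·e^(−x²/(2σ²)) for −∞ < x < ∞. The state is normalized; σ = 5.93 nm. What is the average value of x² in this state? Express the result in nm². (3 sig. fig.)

By definition ⟨x²⟩ = ∫ x^2 |Ψ(x)|² dx.
The ratio of the moment integral to the normalization integral gives ⟨x²⟩ = 3·σ^2/2.
With σ = 5.93, ⟨x^2⟩ = 52.75.

⟨x^2⟩ ≈ 52.7 nm^2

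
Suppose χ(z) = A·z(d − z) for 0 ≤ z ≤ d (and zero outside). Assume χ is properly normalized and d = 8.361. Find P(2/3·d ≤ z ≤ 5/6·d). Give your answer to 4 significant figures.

P ≈ 0.1744

The probability is P = ∫ |χ|² dz over [2/3·d, 5/6·d].
Since A² = 1/(d^5/30), this is the region integral divided by the full normalization integral.
Let u = z/d; then A² and the length scale cancel, so P = ∫_{2/3}^{5/6} u^2·(1 - u)^2 du ÷ ∫_{0}^{1} u^2·(1 - u)^2 du.
An antiderivative of u^2·(1 - u)^2 is u^3·(6·u^2 - 15·u + 10)/30; evaluating from 2/3 to 5/6 gives ≈ 0.00581276, while the full integral is 1/30.
The result is P = 113/648.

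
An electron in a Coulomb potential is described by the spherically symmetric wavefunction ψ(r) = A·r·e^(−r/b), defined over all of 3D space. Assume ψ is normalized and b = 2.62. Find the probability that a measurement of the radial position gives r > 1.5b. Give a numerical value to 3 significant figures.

P ≈ 0.815

With dV = 4πr²dr, the probability is ∫|ψ|² dV over r > 1.5b.
A² is fixed by ∫₀^∞ 4πr²|ψ|² dr = 1, i.e. A² = (3·π·b^5)^(−1).
In terms of u = r/b (A², 4π and the length scale all cancel between numerator and denominator), P = [∫_{1.5}^{∞} u^4·e^(-2·u) du] / [∫_{0}^{∞} u^4·e^(-2·u) du].
Using ∫ u^4·e^(-2·u) du = -(u^4/2 + u^3 + 3·u^2/2 + 3·u/2 + 3/4)·e^(-2·u), the numerator is 393·e^(-3)/32 and the denominator is 3/4.
The region integral divided by the full integral gives P = 0.8153.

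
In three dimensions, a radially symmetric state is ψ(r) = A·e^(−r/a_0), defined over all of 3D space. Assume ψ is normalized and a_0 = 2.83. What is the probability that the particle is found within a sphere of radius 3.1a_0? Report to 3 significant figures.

Integrate the radial probability density 4πr²|ψ|² over r ≤ 3.1a_0.
A² is fixed by ∫₀^∞ 4πr²|ψ|² dr = 1, i.e. A² = (π·a_0^3)^(−1).
Let u = r/a_0; then A², 4π and the length scale all cancel, so P = ∫_{0}^{3.1} u^2·e^(-2·u) du ÷ ∫_{0}^{∞} u^2·e^(-2·u) du.
Using ∫ u^2·e^(-2·u) du = -(2·u^2 + 2·u + 1)·e^(-2·u)/4, the numerator is 1/4 - 1321·e^(-31/5)/200 and the denominator is 1/4.
Taking the ratio yields P = 0.9464.

P ≈ 0.946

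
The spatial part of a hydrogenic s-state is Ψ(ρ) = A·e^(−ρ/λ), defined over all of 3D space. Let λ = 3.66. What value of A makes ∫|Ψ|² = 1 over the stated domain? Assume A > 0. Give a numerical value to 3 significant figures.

Normalization requires ∫|Ψ|² 4πρ² dρ = 1, integrated from 0 to ∞.
The angular integral contributes 4π, leaving ∫₀^∞ ρ²|Ψ|² dρ.
Recall ∫₀^∞ ρ^m e^(−ρ/β) dρ = m!·β^(m+1), carrying out the integral gives A² · π·λ^3.
Hence A² = 1/[π·λ^3].
Plugging in λ = 3.66 yields A = 0.08058.

A ≈ 0.0806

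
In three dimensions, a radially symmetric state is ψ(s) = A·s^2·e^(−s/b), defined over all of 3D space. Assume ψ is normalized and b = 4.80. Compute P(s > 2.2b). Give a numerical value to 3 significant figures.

Integrate the radial probability density 4πs²|ψ|² over s > 2.2b.
The full normalization integral is A²·[45·π·b^7/2] = 1, fixing A².
In terms of u = s/b (A², 4π and the length scale all cancel between numerator and denominator), P = [∫_{2.2}^{∞} u^6·e^(-2·u) du] / [∫_{0}^{∞} u^6·e^(-2·u) du].
An antiderivative of u^6·e^(-2·u) is -(4·u^6 + 12·u^5 + 30·u^4 + 60·u^3 + 90·u^2 + 90·u + 45)·e^(-2·u)/8; evaluating from 2.2 to ∞ gives ≈ 4.7455, while the full integral is 45/8.
This evaluates to P = 0.8436.

P ≈ 0.844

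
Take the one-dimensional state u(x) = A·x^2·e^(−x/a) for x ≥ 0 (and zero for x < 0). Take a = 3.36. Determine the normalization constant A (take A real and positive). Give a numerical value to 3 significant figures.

A ≈ 0.0558

Normalization requires ∫|u|² dx = 1, integrated from 0 to ∞.
Recall ∫₀^∞ x^m e^(−x/β) dx = m!·β^(m+1), ∫|u|² dx = A²·(3·a^5/4).
Plugging in a = 3.36 yields A = 0.05580.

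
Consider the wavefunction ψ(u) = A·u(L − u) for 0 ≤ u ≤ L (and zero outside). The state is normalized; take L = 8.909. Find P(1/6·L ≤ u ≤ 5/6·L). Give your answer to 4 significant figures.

The probability is P = ∫ |ψ|² du over [1/6·L, 5/6·L].
The normalization integral ∫|ψ|²du over the whole domain equals L^5/30·A², and A² cancels in the ratio.
Let t = u/L; then A² and the length scale cancel, so P = ∫_{1/6}^{5/6} t^2·(1 - t)^2 dt ÷ ∫_{0}^{1} t^2·(1 - t)^2 dt.
Using ∫ t^2·(1 - t)^2 dt = t^3·(6·t^2 - 15·t + 10)/30, the numerator is 301/9720 and the denominator is 1/30.
This works out to P = 301/324.

P ≈ 0.9290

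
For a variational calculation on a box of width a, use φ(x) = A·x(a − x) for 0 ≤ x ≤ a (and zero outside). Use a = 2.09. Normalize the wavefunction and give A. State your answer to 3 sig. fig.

A ≈ 0.867

Require ∫ |φ|² dx = 1 over the whole domain.
Carrying out the integral gives A² · a^5/30.
Hence A² = 1/[a^5/30].
With a = 2.09: A² = 0.7523 and A = 0.8674.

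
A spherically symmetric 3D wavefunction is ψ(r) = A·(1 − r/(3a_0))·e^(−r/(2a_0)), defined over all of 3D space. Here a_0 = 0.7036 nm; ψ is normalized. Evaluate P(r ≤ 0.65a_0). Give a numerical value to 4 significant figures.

Integrate the radial probability density 4πr²|ψ|² over r ≤ 0.65a_0.
The full normalization integral is A²·[8·π·a_0^3/3] = 1, fixing A².
Let u = r/a_0; then A², 4π and the length scale all cancel, so P = ∫_{0}^{0.65} u^2·(1 - u/3)^2·e^(-u) du ÷ ∫_{0}^{∞} u^2·(1 - u/3)^2·e^(-u) du.
An antiderivative of u^2·(1 - u/3)^2·e^(-u) is (-u^4 + 2·u^3 - 3·u^2 - 6·u - 6)·e^(-u)/9; evaluating from 0 to 0.65 gives ≈ 0.0403999, while the full integral is 2/3.
Taking the ratio yields P = 0.060600.

P ≈ 0.06060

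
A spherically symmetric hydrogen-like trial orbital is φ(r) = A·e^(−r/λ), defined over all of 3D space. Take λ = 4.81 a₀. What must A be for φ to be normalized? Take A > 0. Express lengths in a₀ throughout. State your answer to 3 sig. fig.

We need A² ∫|f|² 4πr² dr = 1, taking the integral from 0 to ∞.
In 3D with spherical symmetry the volume element is 4πr² dr.
Recall ∫₀^∞ r^m e^(−r/β) dr = m!·β^(m+1), carrying out the integral gives A² · π·λ^3.
Hence A² = 1/[π·λ^3].
With λ = 4.81: A² = 0.002860 and A = 0.05348.

A ≈ 0.0535 a₀^(-3/2)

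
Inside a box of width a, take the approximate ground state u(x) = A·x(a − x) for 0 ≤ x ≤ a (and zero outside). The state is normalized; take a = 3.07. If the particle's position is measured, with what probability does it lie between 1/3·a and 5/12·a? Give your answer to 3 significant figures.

|u|² is the probability density, so P = ∫_{1/3·a}^{5/12·a} |u|² dx.
Since A² = 1/(a^5/30), this is the region integral divided by the full normalization integral.
Substituting t = x/a, A² and the length scale cancel in the ratio: P = ∫_{1/3}^{5/12} t^2·(1 - t)^2 dt / ∫_{0}^{1} t^2·(1 - t)^2 dt.
Using ∫ t^2·(1 - t)^2 dt = t^3·(6·t^2 - 15·t + 10)/30, the numerator is ≈ 0.0045581 and the denominator is 1/30.
The result is P = 0.1367.

P ≈ 0.137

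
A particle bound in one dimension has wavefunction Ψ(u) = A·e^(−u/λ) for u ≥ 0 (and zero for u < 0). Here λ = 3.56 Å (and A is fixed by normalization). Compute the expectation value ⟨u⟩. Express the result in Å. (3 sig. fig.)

⟨u⟩ ≈ 1.78 Å

⟨u⟩ = ∫ u |Ψ|² du over the full domain.
Recall ∫₀^∞ u^m e^(−u/β) du = m!·β^(m+1), evaluating both integrals, ⟨u⟩ = λ/2.
Putting λ = 3.56 gives 1.780.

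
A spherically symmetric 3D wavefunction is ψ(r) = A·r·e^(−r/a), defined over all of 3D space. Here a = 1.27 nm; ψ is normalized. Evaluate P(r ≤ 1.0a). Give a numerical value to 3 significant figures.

P ≈ 0.0527

P = ∫ |ψ|² 4πr² dr over r ≤ 1.0a.
Normalization gives A² = 1/(3·π·a^5).
Substituting u = r/a, A², 4π and the length scale all cancel in the ratio: P = ∫_{0}^{1.0} u^4·e^(-2·u) du / ∫_{0}^{∞} u^4·e^(-2·u) du.
Using ∫ u^4·e^(-2·u) du = -(u^4/2 + u^3 + 3·u^2/2 + 3·u/2 + 3/4)·e^(-2·u), the numerator is 3/4 - 21·e^(-2)/4 and the denominator is 3/4.
Taking the ratio yields P = 0.05265.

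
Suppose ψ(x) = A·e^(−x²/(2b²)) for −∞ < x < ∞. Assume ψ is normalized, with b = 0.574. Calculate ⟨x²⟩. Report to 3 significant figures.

The expectation value is the |ψ|²-weighted average of x^2: ∫ x^2|ψ|² dx.
The ratio of the moment integral to the normalization integral gives ⟨x²⟩ = b^2/2.
With b = 0.574, ⟨x^2⟩ = 0.1647.

⟨x^2⟩ ≈ 0.165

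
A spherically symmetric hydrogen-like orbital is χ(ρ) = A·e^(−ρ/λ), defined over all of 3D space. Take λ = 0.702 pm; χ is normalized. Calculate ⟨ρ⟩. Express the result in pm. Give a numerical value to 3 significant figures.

The expectation value is the |χ|²-weighted average of ρ: ∫ ρ|χ|² 4πρ² dρ.
With ∫₀^∞ ρ^3 e^(−αρ) dρ = 3!/α^4, the ratio of the moment integral to the normalization integral gives ⟨ρ⟩ = 3·λ/2.
With λ = 0.702, ⟨ρ⟩ = 1.053.

⟨ρ⟩ ≈ 1.05 pm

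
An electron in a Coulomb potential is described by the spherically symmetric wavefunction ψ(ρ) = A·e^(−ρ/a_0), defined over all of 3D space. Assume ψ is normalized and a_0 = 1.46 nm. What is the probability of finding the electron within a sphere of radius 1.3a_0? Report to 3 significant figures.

With dV = 4πρ²dρ, the probability is ∫|ψ|² dV over ρ ≤ 1.3a_0.
Normalization gives A² = 1/(π·a_0^3).
In terms of u = ρ/a_0 (A², 4π and the length scale all cancel between numerator and denominator), P = [∫_{0}^{1.3} u^2·e^(-2·u) du] / [∫_{0}^{∞} u^2·e^(-2·u) du].
Using ∫ u^2·e^(-2·u) du = -(2·u^2 + 2·u + 1)·e^(-2·u)/4, the numerator is 1/4 - 349·e^(-13/5)/200 and the denominator is 1/4.
Taking the ratio yields P = 0.4816.

P ≈ 0.482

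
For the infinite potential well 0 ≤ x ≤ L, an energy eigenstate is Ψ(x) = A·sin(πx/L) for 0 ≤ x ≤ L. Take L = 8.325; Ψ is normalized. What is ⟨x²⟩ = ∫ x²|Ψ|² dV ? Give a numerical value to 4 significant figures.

⟨x^2⟩ ≈ 19.59

⟨x²⟩ = ∫ x^2 |Ψ|² dx over the full domain.
With ∫₀^L sin²(nπx/L) dx = L/2, since the A² factors cancel between numerator and denominator, ⟨x²⟩ = -L^2/(2·π^2) + L^2/3.
With L = 8.325, ⟨x^2⟩ = 19.591.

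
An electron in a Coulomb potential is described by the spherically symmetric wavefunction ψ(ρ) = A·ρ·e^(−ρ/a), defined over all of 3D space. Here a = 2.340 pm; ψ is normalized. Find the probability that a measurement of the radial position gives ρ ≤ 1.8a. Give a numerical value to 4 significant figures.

Integrate the radial probability density 4πρ²|ψ|² over ρ ≤ 1.8a.
A² is fixed by ∫₀^∞ 4πρ²|ψ|² dρ = 1, i.e. A² = (3·π·a^5)^(−1).
Substituting u = ρ/a, A², 4π and the length scale all cancel in the ratio: P = ∫_{0}^{1.8} u^4·e^(-2·u) du / ∫_{0}^{∞} u^4·e^(-2·u) du.
With ∫ u^4·e^(-2·u) du = -(u^4/2 + u^3 + 3·u^2/2 + 3·u/2 + 3/4)·e^(-2·u) + C, the region integral is ≈ 0.220171 and the full one is 3/4.
Taking the ratio yields P = 0.29356.

P ≈ 0.2936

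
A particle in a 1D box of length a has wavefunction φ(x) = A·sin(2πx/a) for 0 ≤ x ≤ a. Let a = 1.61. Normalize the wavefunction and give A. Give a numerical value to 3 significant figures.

Require ∫ |φ|² dx = 1 over the whole domain.
Using sin²θ = (1 − cos 2θ)/2, with φ = A·sin(2πx/a), the integral evaluates to A²·[a/2].
So A² = (a/2)^(−1).
With a = 1.61: A² = 1.242 and A = 1.115.

A ≈ 1.11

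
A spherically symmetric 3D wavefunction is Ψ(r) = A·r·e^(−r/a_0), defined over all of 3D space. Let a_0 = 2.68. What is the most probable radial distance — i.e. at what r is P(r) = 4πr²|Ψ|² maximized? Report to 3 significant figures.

r ≈ 5.36

Differentiate P(r) = 4πr²|Ψ|² with respect to r and set to zero.
This gives r = 2·a_0.
With a_0 = 2.68, the most probable radial distance is 5.360.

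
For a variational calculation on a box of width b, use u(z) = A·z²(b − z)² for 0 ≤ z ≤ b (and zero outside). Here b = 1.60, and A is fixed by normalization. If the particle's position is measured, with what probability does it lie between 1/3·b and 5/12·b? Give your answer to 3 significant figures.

P ≈ 0.157

P = ∫_{1/3·b}^{5/12·b} |u(z)|² dz.
Since A² = 1/(b^9/630), this is the region integral divided by the full normalization integral.
Substituting t = z/b, A² and the length scale cancel in the ratio: P = ∫_{1/3}^{5/12} t^4·(1 - t)^4 dt / ∫_{0}^{1} t^4·(1 - t)^4 dt.
With ∫ t^4·(1 - t)^4 dt = t^5·(70·t^4 - 315·t^3 + 540·t^2 - 420·t + 126)/630 + C, the region integral is ≈ 0.00024997 and the full one is 1/630.
The result is P = 0.1575.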